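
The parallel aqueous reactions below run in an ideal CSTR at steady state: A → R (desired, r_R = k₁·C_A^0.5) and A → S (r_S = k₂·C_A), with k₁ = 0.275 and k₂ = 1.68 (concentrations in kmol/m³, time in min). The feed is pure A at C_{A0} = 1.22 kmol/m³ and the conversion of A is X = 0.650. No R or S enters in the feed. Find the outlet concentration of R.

Exit C_A = C_{A0}(1−X) = 1.22×0.350 = 0.4270 kmol/m³.
Rates in a CSTR are evaluated at the outlet concentration: r_R = 0.275×0.4270^0.5 = 0.1797, r_S = 1.68×0.4270 = 0.7174.
Fraction of consumed A going to R: r_R/(r_R+r_S) = 0.2003.
C_R = 0.2003·C_{A0}·X = 0.2003×1.22×0.650 = 0.159 kmol/m³.

0.159 kmol/m³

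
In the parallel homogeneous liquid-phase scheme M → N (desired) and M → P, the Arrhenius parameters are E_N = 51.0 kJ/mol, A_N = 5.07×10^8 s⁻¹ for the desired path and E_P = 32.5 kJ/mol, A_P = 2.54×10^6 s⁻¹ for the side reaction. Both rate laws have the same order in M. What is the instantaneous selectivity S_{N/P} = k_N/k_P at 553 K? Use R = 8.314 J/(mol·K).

With equal orders, S_{N/P} = k_N/k_P = (A_N/A_P)·exp[(E_P−E_N)/(RT)].
(E_P−E_N)/(RT) = (32.5−51.0)×10³/(8.314×553) = -18500/4598 = -4.024.
k_N/k_P = (5.07×10^8/2.54×10^6)·exp(-4.024) = 199.6 × 0.01788 = 3.57.
Since E_N > E_P, raising the temperature improves selectivity toward N.

3.57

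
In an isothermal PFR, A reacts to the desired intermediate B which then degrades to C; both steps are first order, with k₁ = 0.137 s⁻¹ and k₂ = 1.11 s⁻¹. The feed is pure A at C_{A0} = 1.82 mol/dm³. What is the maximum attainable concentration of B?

0.167 mol/dm³

For a first-order series the maximum intermediate yield is C_{B,max}/C_{A0} = (k₁/k₂)^[k₂/(k₂−k₁)].
= (0.137/1.11)^(1.11/(1.11−0.137)) = (0.1234)^(1.141) = 0.09193.
C_{B,max} = 0.09193×1.82 = 0.167 mol/dm³.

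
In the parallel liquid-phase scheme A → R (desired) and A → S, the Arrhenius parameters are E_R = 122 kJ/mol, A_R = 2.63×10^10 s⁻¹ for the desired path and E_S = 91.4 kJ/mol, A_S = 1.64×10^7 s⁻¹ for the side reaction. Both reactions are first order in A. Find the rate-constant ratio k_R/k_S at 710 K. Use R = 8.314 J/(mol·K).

8.99

Since both paths have the same order in A, the concentration cancels and S_{R/S} = k_R/k_S = (A_R/A_S)·exp[(E_S−E_R)/(RT)].
(E_S−E_R)/(RT) = (91.4−122)×10³/(8.314×710) = -30600/5903 = -5.184.
k_R/k_S = (2.63×10^10/1.64×10^7)·exp(-5.184) = 1604 × 0.005606 = 8.99.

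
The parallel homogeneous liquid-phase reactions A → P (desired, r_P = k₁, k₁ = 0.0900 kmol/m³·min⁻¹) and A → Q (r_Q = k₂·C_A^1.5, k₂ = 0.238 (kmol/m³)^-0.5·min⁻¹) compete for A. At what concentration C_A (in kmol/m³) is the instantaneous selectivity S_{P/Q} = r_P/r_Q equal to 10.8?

S_{P/Q} = (k₁/k₂)·C_A^-1.5 ⇒ C_A = (S·k₂/k₁)^(1/(-1.5)).
= (10.8×0.238/0.0900)^(-0.6667) = (28.56)^(-0.6667) = 0.107 kmol/m³.

0.107 kmol/m³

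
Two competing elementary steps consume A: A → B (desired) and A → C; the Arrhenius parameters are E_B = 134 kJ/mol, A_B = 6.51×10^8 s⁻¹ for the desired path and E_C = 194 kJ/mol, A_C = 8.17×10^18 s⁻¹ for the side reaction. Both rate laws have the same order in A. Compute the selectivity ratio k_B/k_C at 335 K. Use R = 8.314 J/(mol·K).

k_B/k_C = (A_B/A_C)·exp[−(E_B−E_C)/(RT)] = (A_B/A_C)·exp[(E_C−E_B)/(RT)].
(E_C−E_B)/(RT) = (194−134)×10³/(8.314×335) = 60000/2785 = 21.54.
k_B/k_C = (6.51×10^8/8.17×10^18)·exp(21.54) = 7.968×10^-11 × 2.269×10^9 = 0.181.

0.181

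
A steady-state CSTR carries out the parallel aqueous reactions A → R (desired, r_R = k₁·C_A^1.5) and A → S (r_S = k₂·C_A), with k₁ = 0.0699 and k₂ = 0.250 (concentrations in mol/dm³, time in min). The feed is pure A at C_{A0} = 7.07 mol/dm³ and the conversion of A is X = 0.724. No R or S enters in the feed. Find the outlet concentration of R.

Exit C_A = C_{A0}(1−X) = 7.07×0.276 = 1.951 mol/dm³.
Rates in a CSTR are evaluated at the outlet concentration: r_R = 0.0699×1.951^1.5 = 0.1905, r_S = 0.250×1.951 = 0.4878.
Fraction of consumed A going to R: r_R/(r_R+r_S) = 0.2809.
C_R = 0.2809·C_{A0}·X = 0.2809×7.07×0.724 = 1.44 mol/dm³.

1.44 mol/dm³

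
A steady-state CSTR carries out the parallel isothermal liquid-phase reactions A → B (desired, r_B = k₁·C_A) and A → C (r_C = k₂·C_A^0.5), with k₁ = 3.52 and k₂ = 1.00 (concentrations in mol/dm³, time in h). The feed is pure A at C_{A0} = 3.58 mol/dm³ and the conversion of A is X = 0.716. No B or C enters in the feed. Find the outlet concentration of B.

2.00 mol/dm³

Exit C_A = C_{A0}(1−X) = 3.58×0.284 = 1.017 mol/dm³.
In a CSTR the entire volume is at exit conditions, so r_B = 3.52×1.017 = 3.579 and r_C = 1.00×1.017^0.5 = 1.008.
Fraction of consumed A going to B: r_B/(r_B+r_C) = 0.7802.
C_B = 0.7802·C_{A0}·X = 0.7802×3.58×0.716 = 2.00 mol/dm³.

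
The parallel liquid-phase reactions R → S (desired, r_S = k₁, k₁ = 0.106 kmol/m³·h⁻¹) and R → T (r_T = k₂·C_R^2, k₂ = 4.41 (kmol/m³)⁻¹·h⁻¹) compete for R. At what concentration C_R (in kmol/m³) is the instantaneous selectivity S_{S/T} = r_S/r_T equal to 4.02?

S_{S/T} = (k₁/k₂)·C_R^-2 ⇒ C_R = (S·k₂/k₁)^(-0.5).
= (4.02×4.41/0.106)^(-0.5) = (167.2)^(-0.5) = 0.0773 kmol/m³.

0.0773 kmol/m³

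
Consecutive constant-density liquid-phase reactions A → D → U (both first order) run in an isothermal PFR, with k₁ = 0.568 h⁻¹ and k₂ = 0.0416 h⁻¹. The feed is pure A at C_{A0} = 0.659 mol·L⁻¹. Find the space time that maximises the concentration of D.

For first-order series the maximum of C_D occurs at τ_opt = ln(k₂/k₁)/(k₂−k₁).
= ln(0.0416/0.568)/(0.0416−0.568) = ln(0.07324)/-0.5264 = -2.614/-0.5264 = 4.97 h.

4.97 h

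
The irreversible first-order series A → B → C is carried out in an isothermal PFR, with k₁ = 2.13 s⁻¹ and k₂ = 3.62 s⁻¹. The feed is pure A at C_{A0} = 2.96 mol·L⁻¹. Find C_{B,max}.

At the optimum, C_{B,max}/C_{A0} = (k₁/k₂)^[k₂/(k₂−k₁)].
= (2.13/3.62)^(3.62/(3.62−2.13)) = (0.5884)^(2.430) = 0.2757.
C_{B,max} = 0.2757×2.96 = 0.816 mol·L⁻¹.

0.816 mol·L⁻¹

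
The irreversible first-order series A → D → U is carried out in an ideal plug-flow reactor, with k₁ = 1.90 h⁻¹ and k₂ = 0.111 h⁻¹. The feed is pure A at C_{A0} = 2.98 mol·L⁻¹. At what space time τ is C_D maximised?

The intermediate peaks when r₁ = r₂, i.e. k₁e^(−k₁τ) = k₂e^(−k₂τ), giving τ_opt = ln(k₂/k₁)/(k₂−k₁).
= ln(0.111/1.90)/(0.111−1.90) = ln(0.05842)/-1.789 = -2.840/-1.789 = 1.59 h.

1.59 h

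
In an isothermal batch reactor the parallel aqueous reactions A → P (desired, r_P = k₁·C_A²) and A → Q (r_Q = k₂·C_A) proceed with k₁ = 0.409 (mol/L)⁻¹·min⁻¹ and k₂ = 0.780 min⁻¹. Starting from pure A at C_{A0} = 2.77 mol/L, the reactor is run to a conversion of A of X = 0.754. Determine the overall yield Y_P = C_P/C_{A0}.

C_A = C_{A0}(1−X) = 0.6814 mol/L.
Along a PFR/batch, dC_Q/dC_A = −r_Q/(r_P+r_Q) = −k₂/(k₂+k₁·C_A).
Integrating from C_{A0} to C_A: C_Q = (0.780/0.409)·ln[(0.780+0.409·2.77)/(0.780+0.409·0.681)] = 1.907·ln(1.913/1.059) = 1.128 mol/L.
Then C_P = (C_{A0}−C_A) − C_Q = 2.089 − 1.128 = 0.9604 mol/L.
Y_P = C_P/C_{A0} = 0.9604/2.77 = 0.347.

0.347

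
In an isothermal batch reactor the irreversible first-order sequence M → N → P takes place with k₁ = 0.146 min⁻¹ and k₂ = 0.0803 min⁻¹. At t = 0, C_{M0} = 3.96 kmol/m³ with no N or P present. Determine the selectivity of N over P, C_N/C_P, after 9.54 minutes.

1.78

Solving the coupled first-order balances gives C_N(t) = [k₁/(k₂−k₁)]·C_{M0}·(e^(−k₁t) − e^(−k₂t)).
e^(−k₁t) = e^(−0.146×9.54) = e^(−1.393) = 0.2484; e^(−k₂t) = e^(−0.7661) = 0.4648.
C_N = 0.146×3.96/(0.0803−0.146) × (0.2484−0.4648) = (-8.800)×(-0.2165) = 1.905 kmol/m³.
C_M = C_{M0}e^(−k₁t) = 0.9835 kmol/m³, so C_P = C_{M0}−C_M−C_N = 1.072 kmol/m³; C_N/C_P = 1.78.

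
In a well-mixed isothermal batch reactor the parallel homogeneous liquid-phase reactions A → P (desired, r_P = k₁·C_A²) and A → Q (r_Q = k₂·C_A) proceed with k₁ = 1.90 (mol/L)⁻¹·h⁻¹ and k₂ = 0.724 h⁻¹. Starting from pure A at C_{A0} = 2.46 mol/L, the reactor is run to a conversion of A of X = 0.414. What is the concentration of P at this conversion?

C_A = C_{A0}(1−X) = 1.442 mol/L.
Along a PFR/batch, dC_Q/dC_A = −r_Q/(r_P+r_Q) = −k₂/(k₂+k₁·C_A).
Integrating from C_{A0} to C_A: C_Q = (0.724/1.90)·ln[(0.724+1.90·2.46)/(0.724+1.90·1.44)] = 0.3811·ln(5.398/3.463) = 0.1692 mol/L.
Then C_P = (C_{A0}−C_A) − C_Q = 1.018 − 0.1692 = 0.8493 mol/L.

0.849 mol/L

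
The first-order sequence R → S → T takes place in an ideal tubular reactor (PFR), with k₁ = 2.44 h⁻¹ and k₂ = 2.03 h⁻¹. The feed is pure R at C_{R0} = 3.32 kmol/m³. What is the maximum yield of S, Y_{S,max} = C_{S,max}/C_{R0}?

0.402

For a first-order series the maximum intermediate yield is C_{S,max}/C_{R0} = (k₁/k₂)^[k₂/(k₂−k₁)].
= (2.44/2.03)^(2.03/(2.03−2.44)) = (1.202)^(-4.951) = 0.4022.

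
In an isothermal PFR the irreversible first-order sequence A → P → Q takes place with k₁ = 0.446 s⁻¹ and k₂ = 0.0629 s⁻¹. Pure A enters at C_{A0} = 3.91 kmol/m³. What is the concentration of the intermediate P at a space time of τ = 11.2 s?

2.22 kmol/m³

For first-order series with pure A initially, C_P(τ) = k₁C_{A0}/(k₂−k₁)·(e^(−k₁τ) − e^(−k₂τ)).
e^(−k₁τ) = e^(−0.446×11.2) = e^(−4.995) = 0.006770; e^(−k₂τ) = e^(−0.7045) = 0.4944.
C_P = 0.446×3.91/(0.0629−0.446) × (0.006770−0.4944) = (-4.552)×(-0.4876) = 2.220 kmol/m³.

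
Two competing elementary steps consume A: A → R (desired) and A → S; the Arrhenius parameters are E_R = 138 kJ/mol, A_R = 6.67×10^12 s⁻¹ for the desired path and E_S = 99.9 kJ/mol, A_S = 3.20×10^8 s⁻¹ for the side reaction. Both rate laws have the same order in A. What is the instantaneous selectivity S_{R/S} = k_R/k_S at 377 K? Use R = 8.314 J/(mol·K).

Since both paths have the same order in A, the concentration cancels and S_{R/S} = k_R/k_S = (A_R/A_S)·exp[(E_S−E_R)/(RT)].
(E_S−E_R)/(RT) = (99.9−138)×10³/(8.314×377) = -38100/3134 = -12.16.
k_R/k_S = (6.67×10^12/3.20×10^8)·exp(-12.16) = 20844 × 5.259×10^-6 = 0.110.
Since E_R > E_S, raising the temperature improves selectivity toward R.

0.110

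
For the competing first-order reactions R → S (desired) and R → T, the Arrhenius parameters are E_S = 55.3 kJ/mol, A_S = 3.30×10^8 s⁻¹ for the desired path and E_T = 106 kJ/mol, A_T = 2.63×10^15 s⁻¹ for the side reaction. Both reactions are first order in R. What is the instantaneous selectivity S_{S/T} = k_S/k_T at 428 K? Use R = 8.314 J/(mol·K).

0.193

With equal orders, S_{S/T} = k_S/k_T = (A_S/A_T)·exp[(E_T−E_S)/(RT)].
(E_T−E_S)/(RT) = (106−55.3)×10³/(8.314×428) = 50700/3558 = 14.25.
k_S/k_T = (3.30×10^8/2.63×10^15)·exp(14.25) = 1.255×10^-7 × 1.541×10^6 = 0.193.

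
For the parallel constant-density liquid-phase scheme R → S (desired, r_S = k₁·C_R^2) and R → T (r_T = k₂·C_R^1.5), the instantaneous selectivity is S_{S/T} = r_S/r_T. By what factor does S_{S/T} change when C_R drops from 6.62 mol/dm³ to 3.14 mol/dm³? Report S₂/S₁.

S_{S/T} = (k₁/k₂)·C_R^0.5, so S₂/S₁ = (C_{R,2}/C_{R,1})^0.5.
= (3.14/6.62)^0.5 = (0.4743)^0.5 = 0.689.

0.689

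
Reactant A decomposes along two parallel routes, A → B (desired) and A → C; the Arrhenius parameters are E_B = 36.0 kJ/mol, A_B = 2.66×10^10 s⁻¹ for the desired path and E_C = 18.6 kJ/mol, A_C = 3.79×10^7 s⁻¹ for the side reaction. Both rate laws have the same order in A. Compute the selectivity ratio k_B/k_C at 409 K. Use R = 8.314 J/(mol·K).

4.21

With equal orders, S_{B/C} = k_B/k_C = (A_B/A_C)·exp[(E_C−E_B)/(RT)].
(E_C−E_B)/(RT) = (18.6−36.0)×10³/(8.314×409) = -17400/3400 = -5.117.
k_B/k_C = (2.66×10^10/3.79×10^7)·exp(-5.117) = 701.8 × 0.005994 = 4.21.
Since E_B > E_C, raising the temperature improves selectivity toward B.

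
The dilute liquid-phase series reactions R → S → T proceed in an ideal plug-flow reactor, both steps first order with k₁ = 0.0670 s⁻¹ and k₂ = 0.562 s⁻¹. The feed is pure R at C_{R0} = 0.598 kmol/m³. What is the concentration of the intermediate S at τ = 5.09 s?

The intermediate concentration in a first-order A→B→C sequence is C_S = k₁C_{R0}(e^(−k₁τ) − e^(−k₂τ))/(k₂−k₁).
e^(−k₁τ) = e^(−0.0670×5.09) = e^(−0.3410) = 0.7110; e^(−k₂τ) = e^(−2.861) = 0.05724.
C_S = 0.0670×0.598/(0.562−0.0670) × (0.7110−0.05724) = 0.08094×0.6538 = 0.05292 kmol/m³.

0.0529 kmol/m³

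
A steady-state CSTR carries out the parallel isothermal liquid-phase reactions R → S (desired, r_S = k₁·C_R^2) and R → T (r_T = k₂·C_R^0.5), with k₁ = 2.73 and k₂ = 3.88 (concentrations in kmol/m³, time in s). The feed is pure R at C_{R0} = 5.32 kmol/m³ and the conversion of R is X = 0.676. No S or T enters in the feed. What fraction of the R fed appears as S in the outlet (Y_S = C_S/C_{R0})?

Exit C_R = C_{R0}(1−X) = 5.32×0.324 = 1.724 kmol/m³.
In a CSTR the entire volume is at exit conditions, so r_S = 2.73×1.724^2 = 8.111 and r_T = 3.88×1.724^0.5 = 5.094.
Fraction of consumed R going to S: r_S/(r_S+r_T) = 0.6142.
C_S = 0.6142·C_{R0}·X = 0.6142×5.32×0.676 = 2.21 kmol/m³; Y_S = C_S/C_{R0} = 0.415.

0.415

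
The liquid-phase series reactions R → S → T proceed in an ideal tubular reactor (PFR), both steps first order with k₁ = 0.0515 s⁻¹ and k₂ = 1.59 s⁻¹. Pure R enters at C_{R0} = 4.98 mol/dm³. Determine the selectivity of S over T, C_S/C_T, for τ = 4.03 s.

Solving the coupled first-order balances gives C_S(τ) = [k₁/(k₂−k₁)]·C_{R0}·(e^(−k₁τ) − e^(−k₂τ)).
e^(−k₁τ) = e^(−0.0515×4.03) = e^(−0.2075) = 0.8126; e^(−k₂τ) = e^(−6.408) = 0.001649.
C_S = 0.0515×4.98/(1.59−0.0515) × (0.8126−0.001649) = 0.1667×0.8109 = 0.1352 mol/dm³.
C_R = C_{R0}e^(−k₁τ) = 4.047 mol/dm³, so C_T = C_{R0}−C_R−C_S = 0.7982 mol/dm³; C_S/C_T = 0.169.

0.169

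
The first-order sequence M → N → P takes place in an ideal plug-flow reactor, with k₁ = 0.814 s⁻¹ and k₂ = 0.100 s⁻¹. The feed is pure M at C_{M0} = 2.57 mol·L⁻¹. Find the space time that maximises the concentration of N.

2.94 s

Setting dC_N/dτ = 0 gives τ_opt = ln(k₂/k₁)/(k₂−k₁).
= ln(0.100/0.814)/(0.100−0.814) = ln(0.1229)/-0.7140 = -2.097/-0.7140 = 2.94 s.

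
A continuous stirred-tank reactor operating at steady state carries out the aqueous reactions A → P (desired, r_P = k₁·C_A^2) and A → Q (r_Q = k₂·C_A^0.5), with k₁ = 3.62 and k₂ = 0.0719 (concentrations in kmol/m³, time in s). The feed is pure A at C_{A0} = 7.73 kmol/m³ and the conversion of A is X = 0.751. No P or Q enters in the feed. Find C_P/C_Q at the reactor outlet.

134

Exit C_A = C_{A0}(1−X) = 7.73×0.249 = 1.925 kmol/m³.
Rates in a CSTR are evaluated at the outlet concentration: r_P = 3.62×1.925^2 = 13.41, r_Q = 0.0719×1.925^0.5 = 0.09975.
Overall selectivity = C_P/C_Q = r_Pτ/(r_Qτ) = r_P/r_Q = 134.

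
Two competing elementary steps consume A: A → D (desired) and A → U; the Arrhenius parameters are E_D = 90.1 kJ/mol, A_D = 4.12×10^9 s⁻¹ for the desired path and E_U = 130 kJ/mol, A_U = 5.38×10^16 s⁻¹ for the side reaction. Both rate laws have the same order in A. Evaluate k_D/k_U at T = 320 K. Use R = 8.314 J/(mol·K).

0.250

With equal orders, S_{D/U} = k_D/k_U = (A_D/A_U)·exp[(E_U−E_D)/(RT)].
(E_U−E_D)/(RT) = (130−90.1)×10³/(8.314×320) = 39900/2660 = 15.00.
k_D/k_U = (4.12×10^9/5.38×10^16)·exp(15.00) = 7.658×10^-8 × 3.260×10^6 = 0.250.
Since E_D < E_U, lowering the temperature improves selectivity toward D.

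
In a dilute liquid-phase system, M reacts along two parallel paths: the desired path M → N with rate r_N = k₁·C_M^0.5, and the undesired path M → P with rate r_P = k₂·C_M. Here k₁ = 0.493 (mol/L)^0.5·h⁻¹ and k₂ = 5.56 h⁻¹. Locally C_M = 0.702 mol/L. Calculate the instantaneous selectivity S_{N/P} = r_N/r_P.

S_{N/P} = r_N/r_P = (k₁·C_M^0.5)/(k₂·C_M) = (k₁/k₂)·C_M^-0.5.
= (0.493×0.7020^0.5) / (5.56×0.7020) = 0.4131/3.903 = 0.106.
The undesired path is higher order in M, so low C_M (CSTR or dilute feed) favours N.

0.106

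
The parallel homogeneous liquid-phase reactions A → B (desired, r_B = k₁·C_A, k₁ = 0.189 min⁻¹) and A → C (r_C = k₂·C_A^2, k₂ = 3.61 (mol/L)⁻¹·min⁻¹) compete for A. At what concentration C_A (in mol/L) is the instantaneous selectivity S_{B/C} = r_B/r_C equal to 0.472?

S_{B/C} = (k₁/k₂)·C_A⁻¹ ⇒ C_A = (S·k₂/k₁)^(-1).
= (0.472×3.61/0.189)^(-1) = (9.015)^(-1) = 0.111 mol/L.

0.111 mol/L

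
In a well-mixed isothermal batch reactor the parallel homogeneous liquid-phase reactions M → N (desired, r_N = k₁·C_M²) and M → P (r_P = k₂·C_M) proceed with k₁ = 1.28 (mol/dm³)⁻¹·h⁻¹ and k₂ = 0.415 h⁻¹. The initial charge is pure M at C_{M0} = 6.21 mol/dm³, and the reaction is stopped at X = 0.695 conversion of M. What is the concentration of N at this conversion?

3.97 mol/dm³

C_M = C_{M0}(1−X) = 1.894 mol/dm³.
Along a PFR/batch, dC_P/dC_M = −r_P/(r_N+r_P) = −k₂/(k₂+k₁·C_M).
Integrating from C_{M0} to C_M: C_P = (0.415/1.28)·ln[(0.415+1.28·6.21)/(0.415+1.28·1.89)] = 0.3242·ln(8.364/2.839) = 0.3503 mol/dm³.
Then C_N = (C_{M0}−C_M) − C_P = 4.316 − 0.3503 = 3.966 mol/dm³.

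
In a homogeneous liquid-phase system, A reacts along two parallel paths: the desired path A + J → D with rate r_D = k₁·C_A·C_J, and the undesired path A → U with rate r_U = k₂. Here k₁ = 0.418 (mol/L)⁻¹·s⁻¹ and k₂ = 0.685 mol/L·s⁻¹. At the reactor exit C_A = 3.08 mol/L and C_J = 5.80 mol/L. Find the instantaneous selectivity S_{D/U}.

10.9

S_{D/U} = r_D/r_U = (k₁·C_A·C_J)/(k₂) = (k₁/k₂)·C_A·C_J.
= (0.418×3.080×5.800) / (0.685) = 7.467/0.6850 = 10.9.
Since the desired path is higher order in A, keeping C_A high (PFR or concentrated feed) favours D.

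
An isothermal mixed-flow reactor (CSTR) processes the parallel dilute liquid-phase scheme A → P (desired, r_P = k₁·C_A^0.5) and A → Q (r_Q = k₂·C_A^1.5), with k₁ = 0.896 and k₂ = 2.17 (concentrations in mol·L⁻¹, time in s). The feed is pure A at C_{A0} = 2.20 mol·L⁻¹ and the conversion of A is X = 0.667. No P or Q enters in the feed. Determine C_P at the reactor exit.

0.529 mol·L⁻¹

Exit C_A = C_{A0}(1−X) = 2.20×0.333 = 0.7326 mol·L⁻¹.
In a CSTR the entire volume is at exit conditions, so r_P = 0.896×0.7326^0.5 = 0.7669 and r_Q = 2.17×0.7326^1.5 = 1.361.
Fraction of consumed A going to P: r_P/(r_P+r_Q) = 0.3605.
C_P = 0.3605·C_{A0}·X = 0.3605×2.20×0.667 = 0.529 mol·L⁻¹.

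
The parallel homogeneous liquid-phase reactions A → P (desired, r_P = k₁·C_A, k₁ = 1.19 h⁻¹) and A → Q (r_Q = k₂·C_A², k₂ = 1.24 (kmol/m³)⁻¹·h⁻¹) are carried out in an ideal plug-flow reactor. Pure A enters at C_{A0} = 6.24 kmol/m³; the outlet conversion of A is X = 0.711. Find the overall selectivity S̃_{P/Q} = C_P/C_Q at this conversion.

0.261

C_A = C_{A0}(1−X) = 1.803 kmol/m³.
Along a PFR/batch, dC_P/dC_A = −r_P/(r_P+r_Q) = −k₁/(k₁+k₂·C_A).
Integrating from C_{A0} to C_A: C_P = (1.19/1.24)·ln[(1.19+1.24·6.24)/(1.19+1.24·1.80)] = 0.9597·ln(8.928/3.426) = 0.9191 kmol/m³.
C_Q = (C_{A0}−C_A)−C_P = 3.518 kmol/m³; S̃_{P/Q} = 0.9191/3.518 = 0.261.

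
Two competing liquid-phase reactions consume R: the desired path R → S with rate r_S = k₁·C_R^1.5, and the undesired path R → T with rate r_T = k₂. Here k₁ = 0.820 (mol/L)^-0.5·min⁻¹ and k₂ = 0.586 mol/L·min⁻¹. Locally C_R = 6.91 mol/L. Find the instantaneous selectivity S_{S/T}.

25.4

S_{S/T} = r_S/r_T = (k₁·C_R^1.5)/(k₂) = (k₁/k₂)·C_R^1.5.
= (0.820×6.910^1.5) / (0.586) = 14.89/0.5860 = 25.4.
Since the desired path is higher order in R, keeping C_R high (PFR or concentrated feed) favours S.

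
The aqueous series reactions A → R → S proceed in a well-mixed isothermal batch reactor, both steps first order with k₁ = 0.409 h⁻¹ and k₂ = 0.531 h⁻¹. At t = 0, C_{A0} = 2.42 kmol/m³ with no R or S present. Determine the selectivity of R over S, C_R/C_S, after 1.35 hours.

2.23

For first-order series with pure A initially, C_R(t) = k₁C_{A0}/(k₂−k₁)·(e^(−k₁t) − e^(−k₂t)).
e^(−k₁t) = e^(−0.409×1.35) = e^(−0.5522) = 0.5757; e^(−k₂t) = e^(−0.7169) = 0.4883.
C_R = 0.409×2.42/(0.531−0.409) × (0.5757−0.4883) = 8.113×0.08742 = 0.7093 kmol/m³.
C_A = C_{A0}e^(−k₁t) = 1.393 kmol/m³, so C_S = C_{A0}−C_A−C_R = 0.3175 kmol/m³; C_R/C_S = 2.23.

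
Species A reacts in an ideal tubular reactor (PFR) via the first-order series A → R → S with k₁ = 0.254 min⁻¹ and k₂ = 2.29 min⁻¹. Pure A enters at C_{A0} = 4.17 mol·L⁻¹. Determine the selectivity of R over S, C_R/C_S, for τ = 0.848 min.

Solving the coupled first-order balances gives C_R(τ) = [k₁/(k₂−k₁)]·C_{A0}·(e^(−k₁τ) − e^(−k₂τ)).
e^(−k₁τ) = e^(−0.254×0.848) = e^(−0.2154) = 0.8062; e^(−k₂τ) = e^(−1.942) = 0.1434.
C_R = 0.254×4.17/(2.29−0.254) × (0.8062−0.1434) = 0.5202×0.6628 = 0.3448 mol·L⁻¹.
C_A = C_{A0}e^(−k₁τ) = 3.362 mol·L⁻¹, so C_S = C_{A0}−C_A−C_R = 0.4632 mol·L⁻¹; C_R/C_S = 0.744.

0.744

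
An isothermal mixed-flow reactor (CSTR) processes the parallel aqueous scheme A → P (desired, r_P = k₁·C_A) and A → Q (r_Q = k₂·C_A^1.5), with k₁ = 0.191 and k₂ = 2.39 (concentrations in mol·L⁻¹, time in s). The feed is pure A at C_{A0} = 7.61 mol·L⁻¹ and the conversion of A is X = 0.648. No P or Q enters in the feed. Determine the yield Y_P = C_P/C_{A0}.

0.0302

Exit C_A = C_{A0}(1−X) = 7.61×0.352 = 2.679 mol·L⁻¹.
In a CSTR the entire volume is at exit conditions, so r_P = 0.191×2.679 = 0.5116 and r_Q = 2.39×2.679^1.5 = 10.48.
Fraction of consumed A going to P: r_P/(r_P+r_Q) = 0.04656.
C_P = 0.04656·C_{A0}·X = 0.04656×7.61×0.648 = 0.230 mol·L⁻¹; Y_P = C_P/C_{A0} = 0.0302.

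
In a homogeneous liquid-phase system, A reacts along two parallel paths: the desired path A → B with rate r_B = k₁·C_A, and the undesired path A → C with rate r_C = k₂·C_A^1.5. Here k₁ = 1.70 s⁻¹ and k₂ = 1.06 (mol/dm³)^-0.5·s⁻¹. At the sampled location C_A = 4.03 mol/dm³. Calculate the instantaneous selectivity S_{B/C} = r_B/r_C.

0.799

S_{B/C} = r_B/r_C = (k₁·C_A)/(k₂·C_A^1.5) = (k₁/k₂)·C_A^-0.5.
= (1.70×4.030) / (1.06×4.030^1.5) = 6.851/8.576 = 0.799.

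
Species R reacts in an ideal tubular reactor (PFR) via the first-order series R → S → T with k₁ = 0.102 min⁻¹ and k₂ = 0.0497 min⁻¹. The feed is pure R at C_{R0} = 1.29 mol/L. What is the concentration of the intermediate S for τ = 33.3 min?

0.397 mol/L

Solving the coupled first-order balances gives C_S(τ) = [k₁/(k₂−k₁)]·C_{R0}·(e^(−k₁τ) − e^(−k₂τ)).
e^(−k₁τ) = e^(−0.102×33.3) = e^(−3.397) = 0.03349; e^(−k₂τ) = e^(−1.655) = 0.1911.
C_S = 0.102×1.29/(0.0497−0.102) × (0.03349−0.1911) = (-2.516)×(-0.1576) = 0.3965 mol/L.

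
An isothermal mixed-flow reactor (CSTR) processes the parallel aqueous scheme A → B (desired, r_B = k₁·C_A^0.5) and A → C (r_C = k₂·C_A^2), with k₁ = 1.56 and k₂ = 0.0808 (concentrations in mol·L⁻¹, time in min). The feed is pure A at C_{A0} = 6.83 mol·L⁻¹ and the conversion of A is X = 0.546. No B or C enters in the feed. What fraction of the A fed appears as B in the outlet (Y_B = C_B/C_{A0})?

0.426

Exit C_A = C_{A0}(1−X) = 6.83×0.454 = 3.101 mol·L⁻¹.
Rates in a CSTR are evaluated at the outlet concentration: r_B = 1.56×3.101^0.5 = 2.747, r_C = 0.0808×3.101^2 = 0.7769.
Fraction of consumed A going to B: r_B/(r_B+r_C) = 0.7795.
C_B = 0.7795·C_{A0}·X = 0.7795×6.83×0.546 = 2.91 mol·L⁻¹; Y_B = C_B/C_{A0} = 0.426.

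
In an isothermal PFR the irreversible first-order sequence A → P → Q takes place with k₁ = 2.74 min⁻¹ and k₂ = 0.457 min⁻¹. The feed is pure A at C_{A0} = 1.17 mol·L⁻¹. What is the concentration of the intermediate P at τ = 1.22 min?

The intermediate concentration in a first-order A→B→C sequence is C_P = k₁C_{A0}(e^(−k₁τ) − e^(−k₂τ))/(k₂−k₁).
e^(−k₁τ) = e^(−2.74×1.22) = e^(−3.343) = 0.03534; e^(−k₂τ) = e^(−0.5575) = 0.5726.
C_P = 2.74×1.17/(0.457−2.74) × (0.03534−0.5726) = (-1.404)×(-0.5373) = 0.7544 mol·L⁻¹.

0.754 mol·L⁻¹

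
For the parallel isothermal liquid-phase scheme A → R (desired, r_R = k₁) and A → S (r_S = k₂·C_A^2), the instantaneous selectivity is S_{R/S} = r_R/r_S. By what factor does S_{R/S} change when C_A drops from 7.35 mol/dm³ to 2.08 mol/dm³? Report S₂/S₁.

12.5

S_{R/S} = (k₁/k₂)·C_A^-2, so S₂/S₁ = (C_{A,2}/C_{A,1})^-2.
= (2.08/7.35)^(-2) = (0.2830)^(-2) = 12.5.
Selectivity toward R rises as C_A falls — low-concentration operation is favoured.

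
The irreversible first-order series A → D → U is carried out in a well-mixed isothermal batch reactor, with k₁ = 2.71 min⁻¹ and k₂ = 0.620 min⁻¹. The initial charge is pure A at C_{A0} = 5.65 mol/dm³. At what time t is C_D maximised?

For first-order series the maximum of C_D occurs at t_opt = ln(k₂/k₁)/(k₂−k₁).
= ln(0.620/2.71)/(0.620−2.71) = ln(0.2288)/-2.090 = -1.475/-2.090 = 0.706 min.

0.706 min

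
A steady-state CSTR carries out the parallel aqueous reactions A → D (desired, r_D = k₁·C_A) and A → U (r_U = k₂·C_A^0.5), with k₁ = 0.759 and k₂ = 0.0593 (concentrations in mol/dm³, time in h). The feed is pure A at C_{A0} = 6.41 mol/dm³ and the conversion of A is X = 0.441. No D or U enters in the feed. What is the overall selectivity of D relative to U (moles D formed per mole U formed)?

Exit C_A = C_{A0}(1−X) = 6.41×0.559 = 3.583 mol/dm³.
In a CSTR the entire volume is at exit conditions, so r_D = 0.759×3.583 = 2.720 and r_U = 0.0593×3.583^0.5 = 0.1123.
Overall selectivity = C_D/C_U = r_Dτ/(r_Uτ) = r_D/r_U = 24.2.

24.2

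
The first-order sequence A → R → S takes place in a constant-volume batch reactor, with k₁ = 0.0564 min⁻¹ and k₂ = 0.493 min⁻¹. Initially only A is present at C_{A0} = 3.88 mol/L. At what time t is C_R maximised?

For first-order series the maximum of C_R occurs at t_opt = ln(k₂/k₁)/(k₂−k₁).
= ln(0.493/0.0564)/(0.493−0.0564) = ln(8.741)/0.4366 = 2.168/0.4366 = 4.97 min.

4.97 min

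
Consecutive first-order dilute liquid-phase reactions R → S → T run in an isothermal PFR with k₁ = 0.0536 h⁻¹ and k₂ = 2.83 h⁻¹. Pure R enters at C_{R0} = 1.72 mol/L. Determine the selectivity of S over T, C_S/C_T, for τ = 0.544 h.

1.03

For first-order series with pure R initially, C_S(τ) = k₁C_{R0}/(k₂−k₁)·(e^(−k₁τ) − e^(−k₂τ)).
e^(−k₁τ) = e^(−0.0536×0.544) = e^(−0.02916) = 0.9713; e^(−k₂τ) = e^(−1.540) = 0.2145.
C_S = 0.0536×1.72/(2.83−0.0536) × (0.9713−0.2145) = 0.03321×0.7568 = 0.02513 mol/L.
C_R = C_{R0}e^(−k₁τ) = 1.671 mol/L, so C_T = C_{R0}−C_R−C_S = 0.02430 mol/L; C_S/C_T = 1.03.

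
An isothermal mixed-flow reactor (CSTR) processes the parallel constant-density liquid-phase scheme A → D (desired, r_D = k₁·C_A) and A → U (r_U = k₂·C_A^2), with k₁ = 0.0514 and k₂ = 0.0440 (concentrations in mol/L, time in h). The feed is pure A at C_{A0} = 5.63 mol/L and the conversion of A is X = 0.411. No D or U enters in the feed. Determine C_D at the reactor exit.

0.603 mol/L

Exit C_A = C_{A0}(1−X) = 5.63×0.589 = 3.316 mol/L.
A CSTR operates uniformly at the exit composition, giving r_D = 0.1704 and r_U = 0.4838 (each k·C_A^n at C_A = 3.316).
Fraction of consumed A going to D: r_D/(r_D+r_U) = 0.2605.
C_D = 0.2605·C_{A0}·X = 0.2605×5.63×0.411 = 0.603 mol/L.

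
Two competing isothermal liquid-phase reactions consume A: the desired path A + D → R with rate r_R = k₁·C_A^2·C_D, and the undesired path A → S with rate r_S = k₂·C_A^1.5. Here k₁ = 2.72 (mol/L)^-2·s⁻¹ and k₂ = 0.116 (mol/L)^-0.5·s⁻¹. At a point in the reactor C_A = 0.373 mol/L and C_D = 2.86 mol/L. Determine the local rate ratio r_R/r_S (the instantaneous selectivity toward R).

41.0

S_{R/S} = r_R/r_S = (k₁·C_A^2·C_D)/(k₂·C_A^1.5) = (k₁/k₂)·C_A^0.5·C_D.
= (2.72×0.3730^2×2.860) / (0.116×0.3730^1.5) = 1.082/0.02643 = 41.0.
Since the desired path is higher order in A, keeping C_A high (PFR or concentrated feed) favours R.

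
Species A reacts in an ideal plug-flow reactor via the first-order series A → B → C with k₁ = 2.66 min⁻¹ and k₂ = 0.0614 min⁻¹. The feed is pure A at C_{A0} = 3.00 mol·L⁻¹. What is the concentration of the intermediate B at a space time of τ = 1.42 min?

For first-order series with pure A initially, C_B(τ) = k₁C_{A0}/(k₂−k₁)·(e^(−k₁τ) − e^(−k₂τ)).
e^(−k₁τ) = e^(−2.66×1.42) = e^(−3.777) = 0.02289; e^(−k₂τ) = e^(−0.08719) = 0.9165.
C_B = 2.66×3.00/(0.0614−2.66) × (0.02289−0.9165) = (-3.071)×(-0.8936) = 2.744 mol·L⁻¹.

2.74 mol·L⁻¹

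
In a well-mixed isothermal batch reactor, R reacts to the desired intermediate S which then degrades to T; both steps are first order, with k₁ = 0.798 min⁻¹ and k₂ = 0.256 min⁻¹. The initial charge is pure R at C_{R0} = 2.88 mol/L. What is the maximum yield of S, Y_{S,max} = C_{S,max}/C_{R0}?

Evaluating C_S at t_opt = ln(k₂/k₁)/(k₂−k₁) gives C_{S,max}/C_{R0} = (k₁/k₂)^[k₂/(k₂−k₁)].
= (0.798/0.256)^(0.256/(0.256−0.798)) = (3.117)^(-0.4723) = 0.5845.

0.584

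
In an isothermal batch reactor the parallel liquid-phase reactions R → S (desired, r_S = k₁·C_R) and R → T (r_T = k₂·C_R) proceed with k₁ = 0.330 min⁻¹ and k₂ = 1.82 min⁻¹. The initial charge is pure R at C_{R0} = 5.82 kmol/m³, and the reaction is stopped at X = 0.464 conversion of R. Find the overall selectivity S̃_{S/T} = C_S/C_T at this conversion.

0.181

C_R = C_{R0}(1−X) = 3.120 kmol/m³.
Both paths are first order in R, so the instantaneous fraction to S is constant: dC_S/d(−C_R) = k₁/(k₁+k₂) = 0.1535.
C_S = 0.1535·(C_{R0}−C_R) = 0.1535×2.700 = 0.414 kmol/m³.
C_T = (C_{R0}−C_R)−C_S = 2.286 kmol/m³; S̃_{S/T} = 0.4145/2.286 = 0.181.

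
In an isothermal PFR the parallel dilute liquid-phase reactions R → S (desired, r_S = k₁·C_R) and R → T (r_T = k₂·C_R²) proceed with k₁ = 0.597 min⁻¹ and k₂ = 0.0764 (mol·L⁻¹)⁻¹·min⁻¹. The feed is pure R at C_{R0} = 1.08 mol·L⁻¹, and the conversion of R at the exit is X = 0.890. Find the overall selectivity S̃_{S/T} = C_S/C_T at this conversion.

C_R = C_{R0}(1−X) = 0.1188 mol·L⁻¹.
Along a PFR/batch, dC_S/dC_R = −r_S/(r_S+r_T) = −k₁/(k₁+k₂·C_R).
Integrating from C_{R0} to C_R: C_S = (0.597/0.0764)·ln[(0.597+0.0764·1.08)/(0.597+0.0764·0.119)] = 7.814·ln(0.6795/0.6061) = 0.8937 mol·L⁻¹.
C_T = (C_{R0}−C_R)−C_S = 0.06751 mol·L⁻¹; S̃_{S/T} = 0.8937/0.06751 = 13.2.

13.2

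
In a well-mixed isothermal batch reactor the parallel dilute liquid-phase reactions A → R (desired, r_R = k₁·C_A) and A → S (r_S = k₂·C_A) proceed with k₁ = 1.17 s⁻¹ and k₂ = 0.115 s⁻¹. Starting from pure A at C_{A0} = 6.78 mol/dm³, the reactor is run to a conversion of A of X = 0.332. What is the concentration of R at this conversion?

2.05 mol/dm³

C_A = C_{A0}(1−X) = 4.529 mol/dm³.
Both paths are first order in A, so the instantaneous fraction to R is constant: dC_R/d(−C_A) = k₁/(k₁+k₂) = 0.9105.
C_R = 0.9105·(C_{A0}−C_A) = 0.9105×2.251 = 2.05 mol/dm³.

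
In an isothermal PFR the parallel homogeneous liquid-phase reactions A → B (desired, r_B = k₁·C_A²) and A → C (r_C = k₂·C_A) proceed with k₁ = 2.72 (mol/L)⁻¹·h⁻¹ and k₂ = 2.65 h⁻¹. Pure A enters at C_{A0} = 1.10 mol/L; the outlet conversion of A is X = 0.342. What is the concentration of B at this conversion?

0.181 mol/L

C_A = C_{A0}(1−X) = 0.7238 mol/L.
Along a PFR/batch, dC_C/dC_A = −r_C/(r_B+r_C) = −k₂/(k₂+k₁·C_A).
Integrating from C_{A0} to C_A: C_C = (2.65/2.72)·ln[(2.65+2.72·1.10)/(2.65+2.72·0.724)] = 0.9743·ln(5.642/4.619) = 0.1950 mol/L.
Then C_B = (C_{A0}−C_A) − C_C = 0.3762 − 0.1950 = 0.1812 mol/L.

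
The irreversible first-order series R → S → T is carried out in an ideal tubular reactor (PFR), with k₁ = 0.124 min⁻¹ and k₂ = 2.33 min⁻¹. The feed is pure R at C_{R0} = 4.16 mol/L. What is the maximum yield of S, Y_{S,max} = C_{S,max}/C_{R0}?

0.0451

For a first-order series the maximum intermediate yield is C_{S,max}/C_{R0} = (k₁/k₂)^[k₂/(k₂−k₁)].
= (0.124/2.33)^(2.33/(2.33−0.124)) = (0.05322)^(1.056) = 0.04513.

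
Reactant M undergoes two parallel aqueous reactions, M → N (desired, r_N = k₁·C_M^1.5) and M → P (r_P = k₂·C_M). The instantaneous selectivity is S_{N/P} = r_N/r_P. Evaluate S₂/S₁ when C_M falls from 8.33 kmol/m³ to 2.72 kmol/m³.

0.571

S_{N/P} = (k₁/k₂)·C_M^0.5, so S₂/S₁ = (C_{M,2}/C_{M,1})^0.5.
= (2.72/8.33)^0.5 = (0.3265)^0.5 = 0.571.
Selectivity toward N falls as C_M falls — high-concentration operation is favoured.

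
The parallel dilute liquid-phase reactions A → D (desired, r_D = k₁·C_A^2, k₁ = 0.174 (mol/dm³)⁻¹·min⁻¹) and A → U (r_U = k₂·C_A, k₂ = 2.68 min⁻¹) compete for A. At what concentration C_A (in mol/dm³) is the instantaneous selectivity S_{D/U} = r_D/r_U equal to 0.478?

7.36 mol/dm³

S_{D/U} = (k₁/k₂)·C_A ⇒ C_A = S·k₂/k₁.
= 0.478×2.68/0.174 = 7.36 mol/dm³.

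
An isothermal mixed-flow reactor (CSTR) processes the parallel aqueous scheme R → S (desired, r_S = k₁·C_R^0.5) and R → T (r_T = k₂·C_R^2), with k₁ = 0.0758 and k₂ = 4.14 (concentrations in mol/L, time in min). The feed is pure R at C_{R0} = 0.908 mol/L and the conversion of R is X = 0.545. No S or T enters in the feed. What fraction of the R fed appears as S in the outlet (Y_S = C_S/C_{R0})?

0.0352

Exit C_R = C_{R0}(1−X) = 0.908×0.455 = 0.4131 mol/L.
In a CSTR the entire volume is at exit conditions, so r_S = 0.0758×0.4131^0.5 = 0.04872 and r_T = 4.14×0.4131^2 = 0.7066.
Fraction of consumed R going to S: r_S/(r_S+r_T) = 0.06450.
C_S = 0.06450·C_{R0}·X = 0.06450×0.908×0.545 = 0.0319 mol/L; Y_S = C_S/C_{R0} = 0.0352.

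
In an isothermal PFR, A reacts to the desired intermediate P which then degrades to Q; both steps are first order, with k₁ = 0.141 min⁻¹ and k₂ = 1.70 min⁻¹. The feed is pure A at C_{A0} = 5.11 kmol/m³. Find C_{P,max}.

0.338 kmol/m³

For a first-order series the maximum intermediate yield is C_{P,max}/C_{A0} = (k₁/k₂)^[k₂/(k₂−k₁)].
= (0.141/1.70)^(1.70/(1.70−0.141)) = (0.08294)^(1.090) = 0.06622.
C_{P,max} = 0.06622×5.11 = 0.338 kmol/m³.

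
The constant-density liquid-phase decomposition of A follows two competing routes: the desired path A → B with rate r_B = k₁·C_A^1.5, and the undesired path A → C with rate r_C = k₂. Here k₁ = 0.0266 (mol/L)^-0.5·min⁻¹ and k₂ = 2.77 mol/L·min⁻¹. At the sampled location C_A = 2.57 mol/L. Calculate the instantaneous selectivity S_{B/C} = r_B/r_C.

0.0396

S_{B/C} = r_B/r_C = (k₁·C_A^1.5)/(k₂) = (k₁/k₂)·C_A^1.5.
= (0.0266×2.570^1.5) / (2.77) = 0.1096/2.770 = 0.0396.
Since the desired path is higher order in A, keeping C_A high (PFR or concentrated feed) favours B.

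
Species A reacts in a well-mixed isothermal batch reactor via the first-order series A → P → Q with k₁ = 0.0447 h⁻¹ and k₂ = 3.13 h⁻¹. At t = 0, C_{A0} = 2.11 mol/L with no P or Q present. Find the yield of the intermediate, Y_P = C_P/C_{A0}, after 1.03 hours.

0.0133

The intermediate concentration in a first-order A→B→C sequence is C_P = k₁C_{A0}(e^(−k₁t) − e^(−k₂t))/(k₂−k₁).
e^(−k₁t) = e^(−0.0447×1.03) = e^(−0.04604) = 0.9550; e^(−k₂t) = e^(−3.224) = 0.03980.
C_P = 0.0447×2.11/(3.13−0.0447) × (0.9550−0.03980) = 0.03057×0.9152 = 0.02798 mol/L.
Y_P = C_P/C_{A0} = 0.02798/2.11 = 0.0133.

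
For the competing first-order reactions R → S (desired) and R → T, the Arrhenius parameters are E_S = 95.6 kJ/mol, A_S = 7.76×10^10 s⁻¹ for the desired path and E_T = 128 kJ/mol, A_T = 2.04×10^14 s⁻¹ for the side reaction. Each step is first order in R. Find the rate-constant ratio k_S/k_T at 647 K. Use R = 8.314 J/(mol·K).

0.157

k_S/k_T = (A_S/A_T)·exp[−(E_S−E_T)/(RT)] = (A_S/A_T)·exp[(E_T−E_S)/(RT)].
(E_T−E_S)/(RT) = (128−95.6)×10³/(8.314×647) = 32400/5379 = 6.023.
k_S/k_T = (7.76×10^10/2.04×10^14)·exp(6.023) = 3.804×10^-4 × 412.9 = 0.157.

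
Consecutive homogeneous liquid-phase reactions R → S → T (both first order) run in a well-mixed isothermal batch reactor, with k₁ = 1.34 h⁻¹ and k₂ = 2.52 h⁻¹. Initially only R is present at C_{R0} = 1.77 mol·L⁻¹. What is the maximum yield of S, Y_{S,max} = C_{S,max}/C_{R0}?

Evaluating C_S at t_opt = ln(k₂/k₁)/(k₂−k₁) gives C_{S,max}/C_{R0} = (k₁/k₂)^[k₂/(k₂−k₁)].
= (1.34/2.52)^(2.52/(2.52−1.34)) = (0.5317)^(2.136) = 0.2595.

0.260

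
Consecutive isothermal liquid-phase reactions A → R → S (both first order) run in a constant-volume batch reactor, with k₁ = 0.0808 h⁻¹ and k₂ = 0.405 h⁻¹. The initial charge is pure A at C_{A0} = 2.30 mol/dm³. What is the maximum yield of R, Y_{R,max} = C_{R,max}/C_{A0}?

0.134

At the optimum, C_{R,max}/C_{A0} = (k₁/k₂)^[k₂/(k₂−k₁)].
= (0.0808/0.405)^(0.405/(0.405−0.0808)) = (0.1995)^(1.249) = 0.1335.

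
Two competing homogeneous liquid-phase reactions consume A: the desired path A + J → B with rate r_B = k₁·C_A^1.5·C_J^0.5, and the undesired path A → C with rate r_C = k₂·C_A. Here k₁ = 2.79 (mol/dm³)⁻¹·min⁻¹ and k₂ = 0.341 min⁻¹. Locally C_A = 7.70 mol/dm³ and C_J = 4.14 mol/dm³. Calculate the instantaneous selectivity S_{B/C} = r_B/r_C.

46.2

S_{B/C} = r_B/r_C = (k₁·C_A^1.5·C_J^0.5)/(k₂·C_A) = (k₁/k₂)·C_A^0.5·C_J^0.5.
= (2.79×7.700^1.5×4.140^0.5) / (0.341×7.700) = 121.3/2.626 = 46.2.
Since the desired path is higher order in A, keeping C_A high (PFR or concentrated feed) favours B.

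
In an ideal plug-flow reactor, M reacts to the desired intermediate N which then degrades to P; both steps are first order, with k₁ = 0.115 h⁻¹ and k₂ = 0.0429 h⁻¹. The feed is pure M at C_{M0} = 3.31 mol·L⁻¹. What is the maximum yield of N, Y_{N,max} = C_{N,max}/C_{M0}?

At the optimum, C_{N,max}/C_{M0} = (k₁/k₂)^[k₂/(k₂−k₁)].
= (0.115/0.0429)^(0.0429/(0.0429−0.115)) = (2.681)^(-0.5950) = 0.5562.

0.556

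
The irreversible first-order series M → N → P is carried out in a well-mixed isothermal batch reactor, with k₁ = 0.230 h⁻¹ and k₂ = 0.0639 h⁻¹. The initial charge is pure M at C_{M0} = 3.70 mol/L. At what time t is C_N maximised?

For first-order series the maximum of C_N occurs at t_opt = ln(k₂/k₁)/(k₂−k₁).
= ln(0.0639/0.230)/(0.0639−0.230) = ln(0.2778)/-0.1661 = -1.281/-0.1661 = 7.71 h.

7.71 h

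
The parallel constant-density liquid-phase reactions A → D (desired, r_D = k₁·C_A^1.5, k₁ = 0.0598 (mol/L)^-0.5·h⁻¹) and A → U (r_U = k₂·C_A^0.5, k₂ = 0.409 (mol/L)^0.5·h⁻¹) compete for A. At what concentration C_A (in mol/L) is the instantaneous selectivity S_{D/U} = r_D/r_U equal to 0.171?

1.17 mol/L

S_{D/U} = (k₁/k₂)·C_A ⇒ C_A = S·k₂/k₁.
= 0.171×0.409/0.0598 = 1.17 mol/L.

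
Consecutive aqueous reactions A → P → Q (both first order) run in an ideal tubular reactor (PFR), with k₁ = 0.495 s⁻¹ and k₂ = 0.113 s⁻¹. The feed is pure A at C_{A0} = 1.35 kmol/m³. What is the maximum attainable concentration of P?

0.872 kmol/m³

At the optimum, C_{P,max}/C_{A0} = (k₁/k₂)^[k₂/(k₂−k₁)].
= (0.495/0.113)^(0.113/(0.113−0.495)) = (4.381)^(-0.2958) = 0.6460.
C_{P,max} = 0.6460×1.35 = 0.872 kmol/m³.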